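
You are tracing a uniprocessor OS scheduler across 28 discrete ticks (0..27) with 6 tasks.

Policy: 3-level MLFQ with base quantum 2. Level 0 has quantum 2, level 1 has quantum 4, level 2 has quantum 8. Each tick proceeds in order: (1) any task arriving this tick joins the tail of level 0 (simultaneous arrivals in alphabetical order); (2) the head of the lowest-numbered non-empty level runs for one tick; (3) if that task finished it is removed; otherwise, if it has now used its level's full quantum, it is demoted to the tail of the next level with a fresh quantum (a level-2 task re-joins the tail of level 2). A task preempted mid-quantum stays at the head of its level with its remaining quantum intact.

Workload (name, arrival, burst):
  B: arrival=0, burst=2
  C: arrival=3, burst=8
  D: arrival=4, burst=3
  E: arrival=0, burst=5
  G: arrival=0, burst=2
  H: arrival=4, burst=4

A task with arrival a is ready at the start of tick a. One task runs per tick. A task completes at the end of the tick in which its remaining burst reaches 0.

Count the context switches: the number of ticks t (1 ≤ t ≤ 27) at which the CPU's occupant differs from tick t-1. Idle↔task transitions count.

context switches = 11

t=0: L0/L1/L2 = BEG/-/- → run B
t=1: L0/L1/L2 = BEG/-/- → run B
t=2: L0/L1/L2 = EG/-/- → run E
t=3: L0/L1/L2 = EGC/-/- → run E
t=4: L0/L1/L2 = GCDH/E/- → run G
t=5: L0/L1/L2 = GCDH/E/- → run G
t=6: L0/L1/L2 = CDH/E/- → run C
t=7: L0/L1/L2 = CDH/E/- → run C
t=8: L0/L1/L2 = DH/EC/- → run D
t=9: L0/L1/L2 = DH/EC/- → run D
t=10: L0/L1/L2 = H/ECD/- → run H
t=11: L0/L1/L2 = H/ECD/- → run H
t=12: L0/L1/L2 = -/ECDH/- → run E
t=13: L0/L1/L2 = -/ECDH/- → run E
t=14: L0/L1/L2 = -/ECDH/- → run E
t=15: L0/L1/L2 = -/CDH/- → run C
t=16: L0/L1/L2 = -/CDH/- → run C
t=17: L0/L1/L2 = -/CDH/- → run C
t=18: L0/L1/L2 = -/CDH/- → run C
t=19: L0/L1/L2 = -/DH/C → run D
t=20: L0/L1/L2 = -/H/C → run H
t=21: L0/L1/L2 = -/H/C → run H
t=22: L0/L1/L2 = -/-/C → run C
t=23: L0/L1/L2 = -/-/C → run C
t=24: (idle)
t=25: (idle)
t=26: (idle)
t=27: (idle)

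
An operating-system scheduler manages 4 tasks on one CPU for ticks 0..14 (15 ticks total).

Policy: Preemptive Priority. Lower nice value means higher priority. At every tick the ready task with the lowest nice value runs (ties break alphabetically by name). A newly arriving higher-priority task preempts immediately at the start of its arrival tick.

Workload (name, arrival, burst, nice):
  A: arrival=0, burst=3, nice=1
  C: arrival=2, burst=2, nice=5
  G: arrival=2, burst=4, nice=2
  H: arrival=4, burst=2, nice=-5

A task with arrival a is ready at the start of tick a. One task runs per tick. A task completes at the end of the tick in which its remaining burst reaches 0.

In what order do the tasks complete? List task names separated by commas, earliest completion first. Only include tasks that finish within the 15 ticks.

completion order = A, H, G, C

t=0: ready={A} → run A
t=1: ready={A} → run A
t=2: ready={A,C,G} → run A
t=3: ready={C,G} → run G
t=4: ready={C,G,H} → run H
t=5: ready={C,G,H} → run H
t=6: ready={C,G} → run G
t=7: ready={C,G} → run G
t=8: ready={C,G} → run G
t=9: ready={C} → run C
t=10: ready={C} → run C
t=11: (idle)
t=12: (idle)
t=13: (idle)
t=14: (idle)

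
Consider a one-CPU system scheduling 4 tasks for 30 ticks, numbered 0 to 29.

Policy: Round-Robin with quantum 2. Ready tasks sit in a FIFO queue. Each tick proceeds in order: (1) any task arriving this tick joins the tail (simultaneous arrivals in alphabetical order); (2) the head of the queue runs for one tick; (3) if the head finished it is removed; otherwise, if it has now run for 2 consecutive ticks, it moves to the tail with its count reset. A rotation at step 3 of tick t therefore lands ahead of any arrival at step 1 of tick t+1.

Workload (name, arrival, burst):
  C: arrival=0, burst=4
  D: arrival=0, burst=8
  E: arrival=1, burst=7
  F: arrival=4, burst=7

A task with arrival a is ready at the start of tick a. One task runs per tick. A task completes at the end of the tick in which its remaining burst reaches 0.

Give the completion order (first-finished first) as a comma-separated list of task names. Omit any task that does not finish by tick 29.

t=0: queue=[C,D] q_used=0 → run C
t=1: queue=[C,D,E] q_used=1 → run C
t=2: queue=[D,E,C] q_used=0 → run D
t=3: queue=[D,E,C] q_used=1 → run D
t=4: queue=[E,C,D,F] q_used=0 → run E
t=5: queue=[E,C,D,F] q_used=1 → run E
t=6: queue=[C,D,F,E] q_used=0 → run C
t=7: queue=[C,D,F,E] q_used=1 → run C
t=8: queue=[D,F,E] q_used=0 → run D
t=9: queue=[D,F,E] q_used=1 → run D
t=10: queue=[F,E,D] q_used=0 → run F
t=11: queue=[F,E,D] q_used=1 → run F
t=12: queue=[E,D,F] q_used=0 → run E
t=13: queue=[E,D,F] q_used=1 → run E
t=14: queue=[D,F,E] q_used=0 → run D
t=15: queue=[D,F,E] q_used=1 → run D
t=16: queue=[F,E,D] q_used=0 → run F
t=17: queue=[F,E,D] q_used=1 → run F
t=18: queue=[E,D,F] q_used=0 → run E
t=19: queue=[E,D,F] q_used=1 → run E
t=20: queue=[D,F,E] q_used=0 → run D
t=21: queue=[D,F,E] q_used=1 → run D
t=22: queue=[F,E] q_used=0 → run F
t=23: queue=[F,E] q_used=1 → run F
t=24: queue=[E,F] q_used=0 → run E
t=25: queue=[F] q_used=0 → run F
t=26: (idle)
t=27: (idle)
t=28: (idle)
t=29: (idle)

completion order = C, D, E, F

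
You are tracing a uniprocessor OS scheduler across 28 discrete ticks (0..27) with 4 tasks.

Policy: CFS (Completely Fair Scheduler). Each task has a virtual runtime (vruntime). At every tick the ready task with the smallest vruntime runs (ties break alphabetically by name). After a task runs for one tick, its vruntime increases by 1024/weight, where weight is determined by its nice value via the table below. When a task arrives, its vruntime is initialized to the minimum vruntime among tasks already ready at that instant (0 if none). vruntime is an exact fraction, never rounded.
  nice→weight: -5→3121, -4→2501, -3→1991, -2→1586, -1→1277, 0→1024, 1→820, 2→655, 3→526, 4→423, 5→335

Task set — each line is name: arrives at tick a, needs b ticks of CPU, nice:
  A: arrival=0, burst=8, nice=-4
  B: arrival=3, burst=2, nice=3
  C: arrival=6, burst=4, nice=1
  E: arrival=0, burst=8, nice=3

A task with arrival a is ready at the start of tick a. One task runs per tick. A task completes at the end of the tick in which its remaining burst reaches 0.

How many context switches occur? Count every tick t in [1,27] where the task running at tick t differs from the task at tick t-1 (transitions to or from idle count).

context switches = 14

t=0: vr[A=0 E=0] → run A
t=1: vr[A=1024/2501 E=0] → run E
t=2: vr[A=1024/2501 E=512/263] → run A
t=3: vr[A=2048/2501 B=2048/2501 E=512/263] → run A
t=4: vr[A=3072/2501 B=2048/2501 E=512/263] → run B
t=5: vr[A=3072/2501 B=1819136/657763 E=512/263] → run A
t=6: vr[A=4096/2501 B=1819136/657763 C=4096/2501 E=512/263] → run A
t=7: vr[A=5120/2501 B=1819136/657763 C=4096/2501 E=512/263] → run C
t=8: vr[A=5120/2501 B=1819136/657763 C=36096/12505 E=512/263] → run E
t=9: vr[A=5120/2501 B=1819136/657763 C=36096/12505 E=1024/263] → run A
t=10: vr[A=6144/2501 B=1819136/657763 C=36096/12505 E=1024/263] → run A
t=11: vr[A=7168/2501 B=1819136/657763 C=36096/12505 E=1024/263] → run B
t=12: vr[A=7168/2501 C=36096/12505 E=1024/263] → run A
t=13: vr[C=36096/12505 E=1024/263] → run C
t=14: vr[C=51712/12505 E=1024/263] → run E
t=15: vr[C=51712/12505 E=1536/263] → run C
t=16: vr[C=67328/12505 E=1536/263] → run C
t=17: vr[E=1536/263] → run E
t=18: vr[E=2048/263] → run E
t=19: vr[E=2560/263] → run E
t=20: vr[E=3072/263] → run E
t=21: vr[E=3584/263] → run E
t=22: (idle)
t=23: (idle)
t=24: (idle)
t=25: (idle)
t=26: (idle)
t=27: (idle)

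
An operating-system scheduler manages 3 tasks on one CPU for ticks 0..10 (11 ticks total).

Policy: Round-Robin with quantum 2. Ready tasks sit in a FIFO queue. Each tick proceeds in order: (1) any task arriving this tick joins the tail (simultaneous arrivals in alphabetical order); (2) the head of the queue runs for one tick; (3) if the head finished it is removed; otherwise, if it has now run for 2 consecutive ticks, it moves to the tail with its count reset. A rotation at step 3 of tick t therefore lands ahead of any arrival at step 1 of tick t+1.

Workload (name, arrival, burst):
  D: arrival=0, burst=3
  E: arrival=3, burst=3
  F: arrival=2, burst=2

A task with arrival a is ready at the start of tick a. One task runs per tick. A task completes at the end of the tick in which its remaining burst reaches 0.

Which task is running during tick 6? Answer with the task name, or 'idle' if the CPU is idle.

running at tick 6 = E

t=0: queue=[D] q_used=0 → run D
t=1: queue=[D] q_used=1 → run D
t=2: queue=[D,F] q_used=0 → run D
t=3: queue=[F,E] q_used=0 → run F
t=4: queue=[F,E] q_used=1 → run F
t=5: queue=[E] q_used=0 → run E
t=6: queue=[E] q_used=1 → run E
t=7: queue=[E] q_used=0 → run E
t=8: (idle)
t=9: (idle)
t=10: (idle)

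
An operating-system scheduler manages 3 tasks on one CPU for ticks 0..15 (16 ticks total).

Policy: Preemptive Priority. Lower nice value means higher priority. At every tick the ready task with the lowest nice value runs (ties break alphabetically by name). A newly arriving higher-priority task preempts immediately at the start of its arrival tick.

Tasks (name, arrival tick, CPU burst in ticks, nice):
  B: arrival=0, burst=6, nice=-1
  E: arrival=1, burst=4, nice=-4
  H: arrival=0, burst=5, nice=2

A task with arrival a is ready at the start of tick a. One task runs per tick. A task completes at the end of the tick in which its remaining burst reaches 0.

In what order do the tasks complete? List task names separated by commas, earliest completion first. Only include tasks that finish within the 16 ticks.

completion order = E, B, H

t=0: ready={B,H} → run B
t=1: ready={B,E,H} → run E
t=2: ready={B,E,H} → run E
t=3: ready={B,E,H} → run E
t=4: ready={B,E,H} → run E
t=5: ready={B,H} → run B
t=6: ready={B,H} → run B
t=7: ready={B,H} → run B
t=8: ready={B,H} → run B
t=9: ready={B,H} → run B
t=10: ready={H} → run H
t=11: ready={H} → run H
t=12: ready={H} → run H
t=13: ready={H} → run H
t=14: ready={H} → run H
t=15: (idle)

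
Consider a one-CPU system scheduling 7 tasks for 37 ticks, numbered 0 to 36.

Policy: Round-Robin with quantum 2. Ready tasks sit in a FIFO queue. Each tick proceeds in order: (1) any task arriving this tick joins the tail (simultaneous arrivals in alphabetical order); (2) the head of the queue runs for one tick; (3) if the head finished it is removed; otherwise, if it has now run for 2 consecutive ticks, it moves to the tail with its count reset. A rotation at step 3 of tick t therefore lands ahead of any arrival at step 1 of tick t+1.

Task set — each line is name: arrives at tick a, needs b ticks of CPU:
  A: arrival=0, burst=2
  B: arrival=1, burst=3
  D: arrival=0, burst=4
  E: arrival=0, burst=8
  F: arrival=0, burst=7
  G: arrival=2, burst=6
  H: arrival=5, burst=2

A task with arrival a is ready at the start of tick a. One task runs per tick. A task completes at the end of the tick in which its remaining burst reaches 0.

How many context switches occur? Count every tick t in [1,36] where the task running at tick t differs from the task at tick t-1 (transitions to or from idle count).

context switches = 17

t=0: queue=[A,D,E,F] q_used=0 → run A
t=1: queue=[A,D,E,F,B] q_used=1 → run A
t=2: queue=[D,E,F,B,G] q_used=0 → run D
t=3: queue=[D,E,F,B,G] q_used=1 → run D
t=4: queue=[E,F,B,G,D] q_used=0 → run E
t=5: queue=[E,F,B,G,D,H] q_used=1 → run E
t=6: queue=[F,B,G,D,H,E] q_used=0 → run F
t=7: queue=[F,B,G,D,H,E] q_used=1 → run F
t=8: queue=[B,G,D,H,E,F] q_used=0 → run B
t=9: queue=[B,G,D,H,E,F] q_used=1 → run B
t=10: queue=[G,D,H,E,F,B] q_used=0 → run G
t=11: queue=[G,D,H,E,F,B] q_used=1 → run G
t=12: queue=[D,H,E,F,B,G] q_used=0 → run D
t=13: queue=[D,H,E,F,B,G] q_used=1 → run D
t=14: queue=[H,E,F,B,G] q_used=0 → run H
t=15: queue=[H,E,F,B,G] q_used=1 → run H
t=16: queue=[E,F,B,G] q_used=0 → run E
t=17: queue=[E,F,B,G] q_used=1 → run E
t=18: queue=[F,B,G,E] q_used=0 → run F
t=19: queue=[F,B,G,E] q_used=1 → run F
t=20: queue=[B,G,E,F] q_used=0 → run B
t=21: queue=[G,E,F] q_used=0 → run G
t=22: queue=[G,E,F] q_used=1 → run G
t=23: queue=[E,F,G] q_used=0 → run E
t=24: queue=[E,F,G] q_used=1 → run E
t=25: queue=[F,G,E] q_used=0 → run F
t=26: queue=[F,G,E] q_used=1 → run F
t=27: queue=[G,E,F] q_used=0 → run G
t=28: queue=[G,E,F] q_used=1 → run G
t=29: queue=[E,F] q_used=0 → run E
t=30: queue=[E,F] q_used=1 → run E
t=31: queue=[F] q_used=0 → run F
t=32: (idle)
t=33: (idle)
t=34: (idle)
t=35: (idle)
t=36: (idle)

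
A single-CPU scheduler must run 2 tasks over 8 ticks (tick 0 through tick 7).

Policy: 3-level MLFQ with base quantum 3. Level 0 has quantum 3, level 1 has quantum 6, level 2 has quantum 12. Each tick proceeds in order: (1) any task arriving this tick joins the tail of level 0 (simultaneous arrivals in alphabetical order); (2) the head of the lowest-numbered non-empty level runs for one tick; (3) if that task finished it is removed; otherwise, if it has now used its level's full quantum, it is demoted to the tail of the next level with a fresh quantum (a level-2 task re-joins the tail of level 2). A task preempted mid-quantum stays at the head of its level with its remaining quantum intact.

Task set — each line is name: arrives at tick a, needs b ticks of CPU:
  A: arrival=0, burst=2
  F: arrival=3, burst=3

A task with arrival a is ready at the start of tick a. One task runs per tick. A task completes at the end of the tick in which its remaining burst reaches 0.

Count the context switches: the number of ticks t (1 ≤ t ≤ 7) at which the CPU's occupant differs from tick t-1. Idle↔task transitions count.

context switches = 3

t=0: L0/L1/L2 = A/-/- → run A
t=1: L0/L1/L2 = A/-/- → run A
t=2: (idle)
t=3: L0/L1/L2 = F/-/- → run F
t=4: L0/L1/L2 = F/-/- → run F
t=5: L0/L1/L2 = F/-/- → run F
t=6: (idle)
t=7: (idle)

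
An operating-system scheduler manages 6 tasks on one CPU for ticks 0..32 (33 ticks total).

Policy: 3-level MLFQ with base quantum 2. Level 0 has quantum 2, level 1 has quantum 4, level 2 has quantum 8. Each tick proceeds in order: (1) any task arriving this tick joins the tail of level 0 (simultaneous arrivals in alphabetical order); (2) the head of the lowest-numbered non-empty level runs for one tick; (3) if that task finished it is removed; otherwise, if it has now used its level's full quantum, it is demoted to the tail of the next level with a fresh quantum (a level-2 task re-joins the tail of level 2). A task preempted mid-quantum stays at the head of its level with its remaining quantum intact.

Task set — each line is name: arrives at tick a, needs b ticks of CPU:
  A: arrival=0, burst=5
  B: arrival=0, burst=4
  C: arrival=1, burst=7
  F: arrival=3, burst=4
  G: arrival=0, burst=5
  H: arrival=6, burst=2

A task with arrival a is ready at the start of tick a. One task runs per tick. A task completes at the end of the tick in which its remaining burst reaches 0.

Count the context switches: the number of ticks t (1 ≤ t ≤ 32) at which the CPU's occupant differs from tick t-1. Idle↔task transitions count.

context switches = 12

t=0: L0/L1/L2 = ABG/-/- → run A
t=1: L0/L1/L2 = ABGC/-/- → run A
t=2: L0/L1/L2 = BGC/A/- → run B
t=3: L0/L1/L2 = BGCF/A/- → run B
t=4: L0/L1/L2 = GCF/AB/- → run G
t=5: L0/L1/L2 = GCF/AB/- → run G
t=6: L0/L1/L2 = CFH/ABG/- → run C
t=7: L0/L1/L2 = CFH/ABG/- → run C
t=8: L0/L1/L2 = FH/ABGC/- → run F
t=9: L0/L1/L2 = FH/ABGC/- → run F
t=10: L0/L1/L2 = H/ABGCF/- → run H
t=11: L0/L1/L2 = H/ABGCF/- → run H
t=12: L0/L1/L2 = -/ABGCF/- → run A
t=13: L0/L1/L2 = -/ABGCF/- → run A
t=14: L0/L1/L2 = -/ABGCF/- → run A
t=15: L0/L1/L2 = -/BGCF/- → run B
t=16: L0/L1/L2 = -/BGCF/- → run B
t=17: L0/L1/L2 = -/GCF/- → run G
t=18: L0/L1/L2 = -/GCF/- → run G
t=19: L0/L1/L2 = -/GCF/- → run G
t=20: L0/L1/L2 = -/CF/- → run C
t=21: L0/L1/L2 = -/CF/- → run C
t=22: L0/L1/L2 = -/CF/- → run C
t=23: L0/L1/L2 = -/CF/- → run C
t=24: L0/L1/L2 = -/F/C → run F
t=25: L0/L1/L2 = -/F/C → run F
t=26: L0/L1/L2 = -/-/C → run C
t=27: (idle)
t=28: (idle)
t=29: (idle)
t=30: (idle)
t=31: (idle)
t=32: (idle)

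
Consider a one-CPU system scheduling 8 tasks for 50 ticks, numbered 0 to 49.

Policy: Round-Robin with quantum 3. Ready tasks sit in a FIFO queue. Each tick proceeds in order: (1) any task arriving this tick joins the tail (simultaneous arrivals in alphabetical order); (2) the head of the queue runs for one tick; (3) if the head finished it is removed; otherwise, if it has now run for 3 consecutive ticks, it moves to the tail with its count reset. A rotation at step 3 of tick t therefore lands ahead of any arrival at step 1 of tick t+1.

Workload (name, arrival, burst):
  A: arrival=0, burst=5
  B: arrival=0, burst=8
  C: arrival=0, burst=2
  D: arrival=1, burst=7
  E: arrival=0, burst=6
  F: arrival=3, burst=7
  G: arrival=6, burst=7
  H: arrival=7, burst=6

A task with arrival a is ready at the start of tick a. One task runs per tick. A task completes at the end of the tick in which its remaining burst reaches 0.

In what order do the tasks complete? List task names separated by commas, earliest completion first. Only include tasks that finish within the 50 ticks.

t=0: queue=[A,B,C,E] q_used=0 → run A
t=1: queue=[A,B,C,E,D] q_used=1 → run A
t=2: queue=[A,B,C,E,D] q_used=2 → run A
t=3: queue=[B,C,E,D,A,F] q_used=0 → run B
t=4: queue=[B,C,E,D,A,F] q_used=1 → run B
t=5: queue=[B,C,E,D,A,F] q_used=2 → run B
t=6: queue=[C,E,D,A,F,B,G] q_used=0 → run C
t=7: queue=[C,E,D,A,F,B,G,H] q_used=1 → run C
t=8: queue=[E,D,A,F,B,G,H] q_used=0 → run E
t=9: queue=[E,D,A,F,B,G,H] q_used=1 → run E
t=10: queue=[E,D,A,F,B,G,H] q_used=2 → run E
t=11: queue=[D,A,F,B,G,H,E] q_used=0 → run D
t=12: queue=[D,A,F,B,G,H,E] q_used=1 → run D
t=13: queue=[D,A,F,B,G,H,E] q_used=2 → run D
t=14: queue=[A,F,B,G,H,E,D] q_used=0 → run A
t=15: queue=[A,F,B,G,H,E,D] q_used=1 → run A
t=16: queue=[F,B,G,H,E,D] q_used=0 → run F
t=17: queue=[F,B,G,H,E,D] q_used=1 → run F
t=18: queue=[F,B,G,H,E,D] q_used=2 → run F
t=19: queue=[B,G,H,E,D,F] q_used=0 → run B
t=20: queue=[B,G,H,E,D,F] q_used=1 → run B
t=21: queue=[B,G,H,E,D,F] q_used=2 → run B
t=22: queue=[G,H,E,D,F,B] q_used=0 → run G
t=23: queue=[G,H,E,D,F,B] q_used=1 → run G
t=24: queue=[G,H,E,D,F,B] q_used=2 → run G
t=25: queue=[H,E,D,F,B,G] q_used=0 → run H
t=26: queue=[H,E,D,F,B,G] q_used=1 → run H
t=27: queue=[H,E,D,F,B,G] q_used=2 → run H
t=28: queue=[E,D,F,B,G,H] q_used=0 → run E
t=29: queue=[E,D,F,B,G,H] q_used=1 → run E
t=30: queue=[E,D,F,B,G,H] q_used=2 → run E
t=31: queue=[D,F,B,G,H] q_used=0 → run D
t=32: queue=[D,F,B,G,H] q_used=1 → run D
t=33: queue=[D,F,B,G,H] q_used=2 → run D
t=34: queue=[F,B,G,H,D] q_used=0 → run F
t=35: queue=[F,B,G,H,D] q_used=1 → run F
t=36: queue=[F,B,G,H,D] q_used=2 → run F
t=37: queue=[B,G,H,D,F] q_used=0 → run B
t=38: queue=[B,G,H,D,F] q_used=1 → run B
t=39: queue=[G,H,D,F] q_used=0 → run G
t=40: queue=[G,H,D,F] q_used=1 → run G
t=41: queue=[G,H,D,F] q_used=2 → run G
t=42: queue=[H,D,F,G] q_used=0 → run H
t=43: queue=[H,D,F,G] q_used=1 → run H
t=44: queue=[H,D,F,G] q_used=2 → run H
t=45: queue=[D,F,G] q_used=0 → run D
t=46: queue=[F,G] q_used=0 → run F
t=47: queue=[G] q_used=0 → run G
t=48: (idle)
t=49: (idle)

completion order = C, A, E, B, H, D, F, G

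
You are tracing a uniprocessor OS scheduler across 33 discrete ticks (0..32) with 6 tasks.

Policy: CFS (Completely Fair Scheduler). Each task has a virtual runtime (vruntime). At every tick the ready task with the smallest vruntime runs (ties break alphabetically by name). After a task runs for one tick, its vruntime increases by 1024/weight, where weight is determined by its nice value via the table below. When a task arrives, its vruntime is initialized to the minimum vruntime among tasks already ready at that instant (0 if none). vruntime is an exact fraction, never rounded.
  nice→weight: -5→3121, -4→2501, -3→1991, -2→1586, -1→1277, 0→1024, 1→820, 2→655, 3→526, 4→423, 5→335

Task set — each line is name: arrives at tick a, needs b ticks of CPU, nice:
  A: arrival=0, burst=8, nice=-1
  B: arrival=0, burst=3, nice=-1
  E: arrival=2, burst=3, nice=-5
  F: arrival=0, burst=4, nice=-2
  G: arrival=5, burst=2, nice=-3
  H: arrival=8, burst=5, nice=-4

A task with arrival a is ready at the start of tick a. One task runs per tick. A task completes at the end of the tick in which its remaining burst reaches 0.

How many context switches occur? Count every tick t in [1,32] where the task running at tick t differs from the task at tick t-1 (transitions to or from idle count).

t=0: vr[A=0 B=0 F=0] → run A
t=1: vr[A=1024/1277 B=0 F=0] → run B
t=2: vr[A=1024/1277 B=1024/1277 E=0 F=0] → run E
t=3: vr[A=1024/1277 B=1024/1277 E=1024/3121 F=0] → run F
t=4: vr[A=1024/1277 B=1024/1277 E=1024/3121 F=512/793] → run E
t=5: vr[A=1024/1277 B=1024/1277 E=2048/3121 F=512/793 G=512/793] → run F
t=6: vr[A=1024/1277 B=1024/1277 E=2048/3121 F=1024/793 G=512/793] → run G
t=7: vr[A=1024/1277 B=1024/1277 E=2048/3121 F=1024/793 G=1831424/1578863] → run E
t=8: vr[A=1024/1277 B=1024/1277 F=1024/793 G=1831424/1578863 H=1024/1277] → run A
t=9: vr[A=2048/1277 B=1024/1277 F=1024/793 G=1831424/1578863 H=1024/1277] → run B
t=10: vr[A=2048/1277 B=2048/1277 F=1024/793 G=1831424/1578863 H=1024/1277] → run H
t=11: vr[A=2048/1277 B=2048/1277 F=1024/793 G=1831424/1578863 H=3868672/3193777] → run G
t=12: vr[A=2048/1277 B=2048/1277 F=1024/793 H=3868672/3193777] → run H
t=13: vr[A=2048/1277 B=2048/1277 F=1024/793 H=5176320/3193777] → run F
t=14: vr[A=2048/1277 B=2048/1277 F=1536/793 H=5176320/3193777] → run A
t=15: vr[A=3072/1277 B=2048/1277 F=1536/793 H=5176320/3193777] → run B
t=16: vr[A=3072/1277 F=1536/793 H=5176320/3193777] → run H
t=17: vr[A=3072/1277 F=1536/793 H=6483968/3193777] → run F
t=18: vr[A=3072/1277 H=6483968/3193777] → run H
t=19: vr[A=3072/1277 H=7791616/3193777] → run A
t=20: vr[A=4096/1277 H=7791616/3193777] → run H
t=21: vr[A=4096/1277] → run A
t=22: vr[A=5120/1277] → run A
t=23: vr[A=6144/1277] → run A
t=24: vr[A=7168/1277] → run A
t=25: (idle)
t=26: (idle)
t=27: (idle)
t=28: (idle)
t=29: (idle)
t=30: (idle)
t=31: (idle)
t=32: (idle)

context switches = 22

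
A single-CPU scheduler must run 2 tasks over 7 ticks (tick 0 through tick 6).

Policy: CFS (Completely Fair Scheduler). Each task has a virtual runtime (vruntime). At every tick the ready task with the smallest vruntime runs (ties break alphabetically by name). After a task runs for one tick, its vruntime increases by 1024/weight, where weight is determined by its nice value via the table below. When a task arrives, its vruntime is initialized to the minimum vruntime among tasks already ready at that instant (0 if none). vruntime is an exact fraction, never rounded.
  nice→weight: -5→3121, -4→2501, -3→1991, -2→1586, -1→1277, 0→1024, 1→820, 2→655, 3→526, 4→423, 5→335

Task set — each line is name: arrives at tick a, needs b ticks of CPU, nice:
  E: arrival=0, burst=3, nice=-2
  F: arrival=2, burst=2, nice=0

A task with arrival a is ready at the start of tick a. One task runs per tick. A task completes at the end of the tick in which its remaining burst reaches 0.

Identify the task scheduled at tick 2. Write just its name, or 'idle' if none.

running at tick 2 = E

t=0: vr[E=0] → run E
t=1: vr[E=512/793] → run E
t=2: vr[E=1024/793 F=1024/793] → run E
t=3: vr[F=1024/793] → run F
t=4: vr[F=1817/793] → run F
t=5: (idle)
t=6: (idle)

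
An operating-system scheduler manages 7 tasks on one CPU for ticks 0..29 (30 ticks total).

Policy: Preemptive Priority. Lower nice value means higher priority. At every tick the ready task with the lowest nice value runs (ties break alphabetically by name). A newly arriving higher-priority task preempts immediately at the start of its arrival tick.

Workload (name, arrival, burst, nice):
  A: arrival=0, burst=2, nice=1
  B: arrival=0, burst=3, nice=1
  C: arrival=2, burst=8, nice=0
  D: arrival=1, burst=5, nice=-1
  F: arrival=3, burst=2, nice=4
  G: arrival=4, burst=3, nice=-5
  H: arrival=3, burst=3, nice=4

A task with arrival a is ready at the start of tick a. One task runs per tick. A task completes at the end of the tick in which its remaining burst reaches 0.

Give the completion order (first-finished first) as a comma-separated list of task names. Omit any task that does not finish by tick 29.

completion order = G, D, C, A, B, F, H

t=0: ready={A,B} → run A
t=1: ready={A,B,D} → run D
t=2: ready={A,B,C,D} → run D
t=3: ready={A,B,C,D,F,H} → run D
t=4: ready={A,B,C,D,F,G,H} → run G
t=5: ready={A,B,C,D,F,G,H} → run G
t=6: ready={A,B,C,D,F,G,H} → run G
t=7: ready={A,B,C,D,F,H} → run D
t=8: ready={A,B,C,D,F,H} → run D
t=9: ready={A,B,C,F,H} → run C
t=10: ready={A,B,C,F,H} → run C
t=11: ready={A,B,C,F,H} → run C
t=12: ready={A,B,C,F,H} → run C
t=13: ready={A,B,C,F,H} → run C
t=14: ready={A,B,C,F,H} → run C
t=15: ready={A,B,C,F,H} → run C
t=16: ready={A,B,C,F,H} → run C
t=17: ready={A,B,F,H} → run A
t=18: ready={B,F,H} → run B
t=19: ready={B,F,H} → run B
t=20: ready={B,F,H} → run B
t=21: ready={F,H} → run F
t=22: ready={F,H} → run F
t=23: ready={H} → run H
t=24: ready={H} → run H
t=25: ready={H} → run H
t=26: (idle)
t=27: (idle)
t=28: (idle)
t=29: (idle)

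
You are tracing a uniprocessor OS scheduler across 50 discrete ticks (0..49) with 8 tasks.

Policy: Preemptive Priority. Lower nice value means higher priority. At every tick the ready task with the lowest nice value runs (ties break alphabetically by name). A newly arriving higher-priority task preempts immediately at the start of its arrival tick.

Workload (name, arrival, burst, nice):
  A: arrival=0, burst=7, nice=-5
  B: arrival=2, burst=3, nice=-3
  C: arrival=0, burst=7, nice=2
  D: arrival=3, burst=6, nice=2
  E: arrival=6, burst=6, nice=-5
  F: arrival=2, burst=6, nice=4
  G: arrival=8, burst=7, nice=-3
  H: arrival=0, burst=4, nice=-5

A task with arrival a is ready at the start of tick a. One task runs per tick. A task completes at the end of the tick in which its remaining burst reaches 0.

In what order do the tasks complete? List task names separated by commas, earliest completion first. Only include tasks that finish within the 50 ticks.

t=0: ready={A,C,H} → run A
t=1: ready={A,C,H} → run A
t=2: ready={A,B,C,F,H} → run A
t=3: ready={A,B,C,D,F,H} → run A
t=4: ready={A,B,C,D,F,H} → run A
t=5: ready={A,B,C,D,F,H} → run A
t=6: ready={A,B,C,D,E,F,H} → run A
t=7: ready={B,C,D,E,F,H} → run E
t=8: ready={B,C,D,E,F,G,H} → run E
t=9: ready={B,C,D,E,F,G,H} → run E
t=10: ready={B,C,D,E,F,G,H} → run E
t=11: ready={B,C,D,E,F,G,H} → run E
t=12: ready={B,C,D,E,F,G,H} → run E
t=13: ready={B,C,D,F,G,H} → run H
t=14: ready={B,C,D,F,G,H} → run H
t=15: ready={B,C,D,F,G,H} → run H
t=16: ready={B,C,D,F,G,H} → run H
t=17: ready={B,C,D,F,G} → run B
t=18: ready={B,C,D,F,G} → run B
t=19: ready={B,C,D,F,G} → run B
t=20: ready={C,D,F,G} → run G
t=21: ready={C,D,F,G} → run G
t=22: ready={C,D,F,G} → run G
t=23: ready={C,D,F,G} → run G
t=24: ready={C,D,F,G} → run G
t=25: ready={C,D,F,G} → run G
t=26: ready={C,D,F,G} → run G
t=27: ready={C,D,F} → run C
t=28: ready={C,D,F} → run C
t=29: ready={C,D,F} → run C
t=30: ready={C,D,F} → run C
t=31: ready={C,D,F} → run C
t=32: ready={C,D,F} → run C
t=33: ready={C,D,F} → run C
t=34: ready={D,F} → run D
t=35: ready={D,F} → run D
t=36: ready={D,F} → run D
t=37: ready={D,F} → run D
t=38: ready={D,F} → run D
t=39: ready={D,F} → run D
t=40: ready={F} → run F
t=41: ready={F} → run F
t=42: ready={F} → run F
t=43: ready={F} → run F
t=44: ready={F} → run F
t=45: ready={F} → run F
t=46: (idle)
t=47: (idle)
t=48: (idle)
t=49: (idle)

completion order = A, E, H, B, G, C, D, F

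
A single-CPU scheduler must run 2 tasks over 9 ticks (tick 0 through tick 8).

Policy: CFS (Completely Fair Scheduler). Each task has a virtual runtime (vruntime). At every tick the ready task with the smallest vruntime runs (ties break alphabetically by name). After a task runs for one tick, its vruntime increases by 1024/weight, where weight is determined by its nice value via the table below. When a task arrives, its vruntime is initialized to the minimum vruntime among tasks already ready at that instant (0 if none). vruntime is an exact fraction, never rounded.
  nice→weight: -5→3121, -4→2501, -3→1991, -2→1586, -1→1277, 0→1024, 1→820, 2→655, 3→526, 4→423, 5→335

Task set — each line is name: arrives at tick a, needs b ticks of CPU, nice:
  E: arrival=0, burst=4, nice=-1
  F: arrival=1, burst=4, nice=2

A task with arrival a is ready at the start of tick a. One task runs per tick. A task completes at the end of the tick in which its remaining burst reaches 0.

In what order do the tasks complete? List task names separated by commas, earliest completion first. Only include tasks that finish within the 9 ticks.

completion order = E, F

t=0: vr[E=0] → run E
t=1: vr[E=1024/1277 F=1024/1277] → run E
t=2: vr[E=2048/1277 F=1024/1277] → run F
t=3: vr[E=2048/1277 F=1978368/836435] → run E
t=4: vr[E=3072/1277 F=1978368/836435] → run F
t=5: vr[E=3072/1277 F=3286016/836435] → run E
t=6: vr[F=3286016/836435] → run F
t=7: vr[F=4593664/836435] → run F
t=8: (idle)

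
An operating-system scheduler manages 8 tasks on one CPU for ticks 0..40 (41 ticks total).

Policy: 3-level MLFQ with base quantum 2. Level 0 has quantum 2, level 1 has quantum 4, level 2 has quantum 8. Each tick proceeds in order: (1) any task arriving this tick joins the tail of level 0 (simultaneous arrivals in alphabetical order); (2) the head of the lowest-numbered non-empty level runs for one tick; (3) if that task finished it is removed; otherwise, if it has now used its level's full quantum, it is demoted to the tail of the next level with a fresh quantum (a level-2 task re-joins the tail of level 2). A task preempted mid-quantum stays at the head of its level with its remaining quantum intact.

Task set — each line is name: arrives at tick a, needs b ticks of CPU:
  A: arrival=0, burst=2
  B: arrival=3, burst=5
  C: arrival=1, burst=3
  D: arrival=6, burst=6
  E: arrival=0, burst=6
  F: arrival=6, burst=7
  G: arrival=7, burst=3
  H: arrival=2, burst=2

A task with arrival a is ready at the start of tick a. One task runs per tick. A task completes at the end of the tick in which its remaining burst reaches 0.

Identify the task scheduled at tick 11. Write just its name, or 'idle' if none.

t=0: L0/L1/L2 = AE/-/- → run A
t=1: L0/L1/L2 = AEC/-/- → run A
t=2: L0/L1/L2 = ECH/-/- → run E
t=3: L0/L1/L2 = ECHB/-/- → run E
t=4: L0/L1/L2 = CHB/E/- → run C
t=5: L0/L1/L2 = CHB/E/- → run C
t=6: L0/L1/L2 = HBDF/EC/- → run H
t=7: L0/L1/L2 = HBDFG/EC/- → run H
t=8: L0/L1/L2 = BDFG/EC/- → run B
t=9: L0/L1/L2 = BDFG/EC/- → run B
t=10: L0/L1/L2 = DFG/ECB/- → run D
t=11: L0/L1/L2 = DFG/ECB/- → run D
t=12: L0/L1/L2 = FG/ECBD/- → run F
t=13: L0/L1/L2 = FG/ECBD/- → run F
t=14: L0/L1/L2 = G/ECBDF/- → run G
t=15: L0/L1/L2 = G/ECBDF/- → run G
t=16: L0/L1/L2 = -/ECBDFG/- → run E
t=17: L0/L1/L2 = -/ECBDFG/- → run E
t=18: L0/L1/L2 = -/ECBDFG/- → run E
t=19: L0/L1/L2 = -/ECBDFG/- → run E
t=20: L0/L1/L2 = -/CBDFG/- → run C
t=21: L0/L1/L2 = -/BDFG/- → run B
t=22: L0/L1/L2 = -/BDFG/- → run B
t=23: L0/L1/L2 = -/BDFG/- → run B
t=24: L0/L1/L2 = -/DFG/- → run D
t=25: L0/L1/L2 = -/DFG/- → run D
t=26: L0/L1/L2 = -/DFG/- → run D
t=27: L0/L1/L2 = -/DFG/- → run D
t=28: L0/L1/L2 = -/FG/- → run F
t=29: L0/L1/L2 = -/FG/- → run F
t=30: L0/L1/L2 = -/FG/- → run F
t=31: L0/L1/L2 = -/FG/- → run F
t=32: L0/L1/L2 = -/G/F → run G
t=33: L0/L1/L2 = -/-/F → run F
t=34: (idle)
t=35: (idle)
t=36: (idle)
t=37: (idle)
t=38: (idle)
t=39: (idle)
t=40: (idle)

running at tick 11 = D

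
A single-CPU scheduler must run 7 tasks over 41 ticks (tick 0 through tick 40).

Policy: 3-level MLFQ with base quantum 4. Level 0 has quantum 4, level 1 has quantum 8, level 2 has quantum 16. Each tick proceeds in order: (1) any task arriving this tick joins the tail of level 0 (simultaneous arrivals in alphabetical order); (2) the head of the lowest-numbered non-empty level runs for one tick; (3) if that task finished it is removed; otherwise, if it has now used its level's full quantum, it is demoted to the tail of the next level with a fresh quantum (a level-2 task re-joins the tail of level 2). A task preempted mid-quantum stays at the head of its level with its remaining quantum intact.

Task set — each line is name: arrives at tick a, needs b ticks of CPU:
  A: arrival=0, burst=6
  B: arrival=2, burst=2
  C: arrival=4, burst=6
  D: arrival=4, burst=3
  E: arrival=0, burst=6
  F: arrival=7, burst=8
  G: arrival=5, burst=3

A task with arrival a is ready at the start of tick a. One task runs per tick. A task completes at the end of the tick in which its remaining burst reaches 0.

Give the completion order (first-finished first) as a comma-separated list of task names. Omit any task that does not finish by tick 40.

t=0: L0/L1/L2 = AE/-/- → run A
t=1: L0/L1/L2 = AE/-/- → run A
t=2: L0/L1/L2 = AEB/-/- → run A
t=3: L0/L1/L2 = AEB/-/- → run A
t=4: L0/L1/L2 = EBCD/A/- → run E
t=5: L0/L1/L2 = EBCDG/A/- → run E
t=6: L0/L1/L2 = EBCDG/A/- → run E
t=7: L0/L1/L2 = EBCDGF/A/- → run E
t=8: L0/L1/L2 = BCDGF/AE/- → run B
t=9: L0/L1/L2 = BCDGF/AE/- → run B
t=10: L0/L1/L2 = CDGF/AE/- → run C
t=11: L0/L1/L2 = CDGF/AE/- → run C
t=12: L0/L1/L2 = CDGF/AE/- → run C
t=13: L0/L1/L2 = CDGF/AE/- → run C
t=14: L0/L1/L2 = DGF/AEC/- → run D
t=15: L0/L1/L2 = DGF/AEC/- → run D
t=16: L0/L1/L2 = DGF/AEC/- → run D
t=17: L0/L1/L2 = GF/AEC/- → run G
t=18: L0/L1/L2 = GF/AEC/- → run G
t=19: L0/L1/L2 = GF/AEC/- → run G
t=20: L0/L1/L2 = F/AEC/- → run F
t=21: L0/L1/L2 = F/AEC/- → run F
t=22: L0/L1/L2 = F/AEC/- → run F
t=23: L0/L1/L2 = F/AEC/- → run F
t=24: L0/L1/L2 = -/AECF/- → run A
t=25: L0/L1/L2 = -/AECF/- → run A
t=26: L0/L1/L2 = -/ECF/- → run E
t=27: L0/L1/L2 = -/ECF/- → run E
t=28: L0/L1/L2 = -/CF/- → run C
t=29: L0/L1/L2 = -/CF/- → run C
t=30: L0/L1/L2 = -/F/- → run F
t=31: L0/L1/L2 = -/F/- → run F
t=32: L0/L1/L2 = -/F/- → run F
t=33: L0/L1/L2 = -/F/- → run F
t=34: (idle)
t=35: (idle)
t=36: (idle)
t=37: (idle)
t=38: (idle)
t=39: (idle)
t=40: (idle)

completion order = B, D, G, A, E, C, F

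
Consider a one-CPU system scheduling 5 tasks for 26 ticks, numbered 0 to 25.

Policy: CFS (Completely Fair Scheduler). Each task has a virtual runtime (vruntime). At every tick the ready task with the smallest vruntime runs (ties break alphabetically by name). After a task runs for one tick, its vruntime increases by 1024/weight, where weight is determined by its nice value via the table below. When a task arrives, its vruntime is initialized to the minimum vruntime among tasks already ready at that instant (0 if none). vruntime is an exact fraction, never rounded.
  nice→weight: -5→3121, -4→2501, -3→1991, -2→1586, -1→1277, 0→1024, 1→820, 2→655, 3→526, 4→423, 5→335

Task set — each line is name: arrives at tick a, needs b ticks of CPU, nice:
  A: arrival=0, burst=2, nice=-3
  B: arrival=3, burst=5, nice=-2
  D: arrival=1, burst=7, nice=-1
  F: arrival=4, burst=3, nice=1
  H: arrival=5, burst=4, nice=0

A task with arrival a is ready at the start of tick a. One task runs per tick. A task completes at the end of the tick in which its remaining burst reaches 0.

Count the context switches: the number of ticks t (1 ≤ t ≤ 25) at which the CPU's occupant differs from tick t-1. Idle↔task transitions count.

t=0: vr[A=0] → run A
t=1: vr[A=1024/1991 D=1024/1991] → run A
t=2: vr[D=1024/1991] → run D
t=3: vr[B=3346432/2542507 D=3346432/2542507] → run B
t=4: vr[B=3955484160/2016208051 D=3346432/2542507 F=3346432/2542507] → run D
t=5: vr[B=3955484160/2016208051 D=5385216/2542507 F=3346432/2542507 H=3346432/2542507] → run F
t=6: vr[B=3955484160/2016208051 D=5385216/2542507 F=1336900352/521213935 H=3346432/2542507] → run H
t=7: vr[B=3955484160/2016208051 D=5385216/2542507 F=1336900352/521213935 H=5888939/2542507] → run B
t=8: vr[B=5257247744/2016208051 D=5385216/2542507 F=1336900352/521213935 H=5888939/2542507] → run D
t=9: vr[B=5257247744/2016208051 D=7424000/2542507 F=1336900352/521213935 H=5888939/2542507] → run H
t=10: vr[B=5257247744/2016208051 D=7424000/2542507 F=1336900352/521213935 H=8431446/2542507] → run F
t=11: vr[B=5257247744/2016208051 D=7424000/2542507 F=1987782144/521213935 H=8431446/2542507] → run B
t=12: vr[B=6559011328/2016208051 D=7424000/2542507 F=1987782144/521213935 H=8431446/2542507] → run D
t=13: vr[B=6559011328/2016208051 D=9462784/2542507 F=1987782144/521213935 H=8431446/2542507] → run B
t=14: vr[B=7860774912/2016208051 D=9462784/2542507 F=1987782144/521213935 H=8431446/2542507] → run H
t=15: vr[B=7860774912/2016208051 D=9462784/2542507 F=1987782144/521213935 H=10973953/2542507] → run D
t=16: vr[B=7860774912/2016208051 D=11501568/2542507 F=1987782144/521213935 H=10973953/2542507] → run F
t=17: vr[B=7860774912/2016208051 D=11501568/2542507 H=10973953/2542507] → run B
t=18: vr[D=11501568/2542507 H=10973953/2542507] → run H
t=19: vr[D=11501568/2542507] → run D
t=20: vr[D=13540352/2542507] → run D
t=21: (idle)
t=22: (idle)
t=23: (idle)
t=24: (idle)
t=25: (idle)

context switches = 19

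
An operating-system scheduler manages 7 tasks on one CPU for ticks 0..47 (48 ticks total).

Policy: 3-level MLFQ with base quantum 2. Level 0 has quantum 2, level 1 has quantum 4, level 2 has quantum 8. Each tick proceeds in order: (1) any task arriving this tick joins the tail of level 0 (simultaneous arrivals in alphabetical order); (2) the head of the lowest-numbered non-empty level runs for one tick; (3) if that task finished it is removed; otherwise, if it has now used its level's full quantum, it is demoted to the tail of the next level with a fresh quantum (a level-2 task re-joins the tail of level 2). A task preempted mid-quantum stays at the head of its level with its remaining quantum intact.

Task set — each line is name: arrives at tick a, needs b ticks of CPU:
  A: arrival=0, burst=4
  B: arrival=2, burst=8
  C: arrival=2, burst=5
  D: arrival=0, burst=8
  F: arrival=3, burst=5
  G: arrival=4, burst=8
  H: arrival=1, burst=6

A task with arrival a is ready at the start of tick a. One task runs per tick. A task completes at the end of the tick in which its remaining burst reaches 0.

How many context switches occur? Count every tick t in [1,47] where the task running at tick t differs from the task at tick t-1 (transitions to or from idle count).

t=0: L0/L1/L2 = AD/-/- → run A
t=1: L0/L1/L2 = ADH/-/- → run A
t=2: L0/L1/L2 = DHBC/A/- → run D
t=3: L0/L1/L2 = DHBCF/A/- → run D
t=4: L0/L1/L2 = HBCFG/AD/- → run H
t=5: L0/L1/L2 = HBCFG/AD/- → run H
t=6: L0/L1/L2 = BCFG/ADH/- → run B
t=7: L0/L1/L2 = BCFG/ADH/- → run B
t=8: L0/L1/L2 = CFG/ADHB/- → run C
t=9: L0/L1/L2 = CFG/ADHB/- → run C
t=10: L0/L1/L2 = FG/ADHBC/- → run F
t=11: L0/L1/L2 = FG/ADHBC/- → run F
t=12: L0/L1/L2 = G/ADHBCF/- → run G
t=13: L0/L1/L2 = G/ADHBCF/- → run G
t=14: L0/L1/L2 = -/ADHBCFG/- → run A
t=15: L0/L1/L2 = -/ADHBCFG/- → run A
t=16: L0/L1/L2 = -/DHBCFG/- → run D
t=17: L0/L1/L2 = -/DHBCFG/- → run D
t=18: L0/L1/L2 = -/DHBCFG/- → run D
t=19: L0/L1/L2 = -/DHBCFG/- → run D
t=20: L0/L1/L2 = -/HBCFG/D → run H
t=21: L0/L1/L2 = -/HBCFG/D → run H
t=22: L0/L1/L2 = -/HBCFG/D → run H
t=23: L0/L1/L2 = -/HBCFG/D → run H
t=24: L0/L1/L2 = -/BCFG/D → run B
t=25: L0/L1/L2 = -/BCFG/D → run B
t=26: L0/L1/L2 = -/BCFG/D → run B
t=27: L0/L1/L2 = -/BCFG/D → run B
t=28: L0/L1/L2 = -/CFG/DB → run C
t=29: L0/L1/L2 = -/CFG/DB → run C
t=30: L0/L1/L2 = -/CFG/DB → run C
t=31: L0/L1/L2 = -/FG/DB → run F
t=32: L0/L1/L2 = -/FG/DB → run F
t=33: L0/L1/L2 = -/FG/DB → run F
t=34: L0/L1/L2 = -/G/DB → run G
t=35: L0/L1/L2 = -/G/DB → run G
t=36: L0/L1/L2 = -/G/DB → run G
t=37: L0/L1/L2 = -/G/DB → run G
t=38: L0/L1/L2 = -/-/DBG → run D
t=39: L0/L1/L2 = -/-/DBG → run D
t=40: L0/L1/L2 = -/-/BG → run B
t=41: L0/L1/L2 = -/-/BG → run B
t=42: L0/L1/L2 = -/-/G → run G
t=43: L0/L1/L2 = -/-/G → run G
t=44: (idle)
t=45: (idle)
t=46: (idle)
t=47: (idle)

context switches = 17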